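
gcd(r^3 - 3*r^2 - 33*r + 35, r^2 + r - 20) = r + 5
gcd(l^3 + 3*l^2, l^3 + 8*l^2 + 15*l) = l^2 + 3*l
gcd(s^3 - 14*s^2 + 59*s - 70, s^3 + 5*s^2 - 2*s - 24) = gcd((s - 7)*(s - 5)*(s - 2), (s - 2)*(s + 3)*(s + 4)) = s - 2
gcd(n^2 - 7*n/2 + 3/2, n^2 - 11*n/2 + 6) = 1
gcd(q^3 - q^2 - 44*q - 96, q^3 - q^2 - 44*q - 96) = q^3 - q^2 - 44*q - 96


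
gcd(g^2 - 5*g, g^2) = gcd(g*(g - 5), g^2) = g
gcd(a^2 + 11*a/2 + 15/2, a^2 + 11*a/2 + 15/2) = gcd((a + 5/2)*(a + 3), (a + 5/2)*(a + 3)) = a^2 + 11*a/2 + 15/2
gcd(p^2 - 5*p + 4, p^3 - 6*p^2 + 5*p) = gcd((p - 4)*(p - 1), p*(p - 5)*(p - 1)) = p - 1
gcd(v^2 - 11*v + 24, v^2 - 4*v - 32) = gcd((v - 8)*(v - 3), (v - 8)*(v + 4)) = v - 8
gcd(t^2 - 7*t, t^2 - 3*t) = t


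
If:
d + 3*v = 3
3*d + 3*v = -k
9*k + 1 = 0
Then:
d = -13/9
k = -1/9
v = 40/27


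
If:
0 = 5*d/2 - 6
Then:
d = 12/5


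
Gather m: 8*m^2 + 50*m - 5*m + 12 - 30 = 8*m^2 + 45*m - 18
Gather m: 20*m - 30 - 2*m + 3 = 18*m - 27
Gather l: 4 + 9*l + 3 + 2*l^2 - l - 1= 2*l^2 + 8*l + 6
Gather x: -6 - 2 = -8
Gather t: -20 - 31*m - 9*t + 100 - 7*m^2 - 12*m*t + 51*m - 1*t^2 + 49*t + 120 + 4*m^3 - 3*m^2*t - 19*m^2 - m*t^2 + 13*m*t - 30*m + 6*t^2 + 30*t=4*m^3 - 26*m^2 - 10*m + t^2*(5 - m) + t*(-3*m^2 + m + 70) + 200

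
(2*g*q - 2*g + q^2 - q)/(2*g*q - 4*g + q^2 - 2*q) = (q - 1)/(q - 2)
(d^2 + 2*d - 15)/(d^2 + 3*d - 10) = (d - 3)/(d - 2)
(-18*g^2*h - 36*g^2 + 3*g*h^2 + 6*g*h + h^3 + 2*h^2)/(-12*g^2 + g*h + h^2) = (6*g*h + 12*g + h^2 + 2*h)/(4*g + h)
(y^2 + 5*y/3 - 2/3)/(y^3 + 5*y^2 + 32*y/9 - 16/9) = 3*(y + 2)/(3*y^2 + 16*y + 16)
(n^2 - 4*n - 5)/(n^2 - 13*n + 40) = (n + 1)/(n - 8)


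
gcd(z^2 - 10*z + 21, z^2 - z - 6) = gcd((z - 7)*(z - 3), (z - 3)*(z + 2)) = z - 3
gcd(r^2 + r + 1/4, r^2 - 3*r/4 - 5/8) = r + 1/2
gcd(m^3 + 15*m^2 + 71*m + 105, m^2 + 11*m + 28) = m + 7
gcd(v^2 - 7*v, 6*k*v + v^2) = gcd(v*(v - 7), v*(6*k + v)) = v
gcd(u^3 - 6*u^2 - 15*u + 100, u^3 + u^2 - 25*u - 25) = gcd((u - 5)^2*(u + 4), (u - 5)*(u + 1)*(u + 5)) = u - 5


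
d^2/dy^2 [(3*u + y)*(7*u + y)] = 2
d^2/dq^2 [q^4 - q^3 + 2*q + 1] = 6*q*(2*q - 1)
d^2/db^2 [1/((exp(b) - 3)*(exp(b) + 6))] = (4*exp(3*b) + 9*exp(2*b) + 81*exp(b) + 54)*exp(b)/(exp(6*b) + 9*exp(5*b) - 27*exp(4*b) - 297*exp(3*b) + 486*exp(2*b) + 2916*exp(b) - 5832)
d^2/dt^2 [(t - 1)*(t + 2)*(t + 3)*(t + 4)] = 12*t^2 + 48*t + 34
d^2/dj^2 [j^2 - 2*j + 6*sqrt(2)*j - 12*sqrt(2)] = 2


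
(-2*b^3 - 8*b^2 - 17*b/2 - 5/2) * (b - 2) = -2*b^4 - 4*b^3 + 15*b^2/2 + 29*b/2 + 5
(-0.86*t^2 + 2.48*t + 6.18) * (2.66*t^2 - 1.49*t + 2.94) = -2.2876*t^4 + 7.8782*t^3 + 10.2152*t^2 - 1.917*t + 18.1692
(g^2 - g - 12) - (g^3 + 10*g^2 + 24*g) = -g^3 - 9*g^2 - 25*g - 12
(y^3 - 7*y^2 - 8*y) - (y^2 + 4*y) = y^3 - 8*y^2 - 12*y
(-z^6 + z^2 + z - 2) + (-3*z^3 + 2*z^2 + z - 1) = -z^6 - 3*z^3 + 3*z^2 + 2*z - 3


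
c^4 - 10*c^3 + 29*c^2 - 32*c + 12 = (c - 6)*(c - 2)*(c - 1)^2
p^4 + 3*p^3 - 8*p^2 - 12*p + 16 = (p - 2)*(p - 1)*(p + 2)*(p + 4)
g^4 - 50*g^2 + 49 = (g - 7)*(g - 1)*(g + 1)*(g + 7)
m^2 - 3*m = m*(m - 3)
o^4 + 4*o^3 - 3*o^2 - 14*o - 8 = (o - 2)*(o + 1)^2*(o + 4)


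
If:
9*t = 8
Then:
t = 8/9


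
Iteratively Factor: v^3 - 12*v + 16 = (v - 2)*(v^2 + 2*v - 8) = (v - 2)*(v + 4)*(v - 2)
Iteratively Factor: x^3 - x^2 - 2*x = (x - 2)*(x^2 + x) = (x - 2)*(x + 1)*(x)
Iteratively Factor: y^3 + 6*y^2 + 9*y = (y + 3)*(y^2 + 3*y) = y*(y + 3)*(y + 3)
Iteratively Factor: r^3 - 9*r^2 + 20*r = (r - 5)*(r^2 - 4*r) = (r - 5)*(r - 4)*(r)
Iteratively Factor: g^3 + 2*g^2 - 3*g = (g - 1)*(g^2 + 3*g) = g*(g - 1)*(g + 3)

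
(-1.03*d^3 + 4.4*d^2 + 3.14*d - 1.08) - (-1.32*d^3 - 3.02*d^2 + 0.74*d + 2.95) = 0.29*d^3 + 7.42*d^2 + 2.4*d - 4.03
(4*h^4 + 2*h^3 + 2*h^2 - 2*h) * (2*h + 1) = 8*h^5 + 8*h^4 + 6*h^3 - 2*h^2 - 2*h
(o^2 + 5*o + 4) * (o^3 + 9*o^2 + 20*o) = o^5 + 14*o^4 + 69*o^3 + 136*o^2 + 80*o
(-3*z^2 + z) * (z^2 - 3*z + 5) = -3*z^4 + 10*z^3 - 18*z^2 + 5*z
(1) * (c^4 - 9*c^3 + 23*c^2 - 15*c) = c^4 - 9*c^3 + 23*c^2 - 15*c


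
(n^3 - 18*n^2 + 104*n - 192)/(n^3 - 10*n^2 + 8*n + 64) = (n - 6)/(n + 2)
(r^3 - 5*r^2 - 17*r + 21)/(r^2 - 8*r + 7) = r + 3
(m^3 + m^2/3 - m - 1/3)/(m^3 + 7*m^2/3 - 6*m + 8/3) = (3*m^2 + 4*m + 1)/(3*m^2 + 10*m - 8)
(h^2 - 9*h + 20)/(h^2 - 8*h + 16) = (h - 5)/(h - 4)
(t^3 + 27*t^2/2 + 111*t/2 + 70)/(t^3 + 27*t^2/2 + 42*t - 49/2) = (2*t^2 + 13*t + 20)/(2*t^2 + 13*t - 7)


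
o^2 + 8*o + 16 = (o + 4)^2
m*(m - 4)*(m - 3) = m^3 - 7*m^2 + 12*m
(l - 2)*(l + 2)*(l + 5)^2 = l^4 + 10*l^3 + 21*l^2 - 40*l - 100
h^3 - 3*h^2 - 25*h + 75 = (h - 5)*(h - 3)*(h + 5)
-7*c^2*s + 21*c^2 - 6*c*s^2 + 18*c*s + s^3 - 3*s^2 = (-7*c + s)*(c + s)*(s - 3)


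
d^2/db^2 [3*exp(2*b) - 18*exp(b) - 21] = (12*exp(b) - 18)*exp(b)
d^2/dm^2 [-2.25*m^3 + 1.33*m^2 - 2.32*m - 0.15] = 2.66 - 13.5*m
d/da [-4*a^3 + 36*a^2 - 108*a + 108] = -12*a^2 + 72*a - 108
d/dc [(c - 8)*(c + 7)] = 2*c - 1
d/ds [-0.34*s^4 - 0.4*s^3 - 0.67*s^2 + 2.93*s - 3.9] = -1.36*s^3 - 1.2*s^2 - 1.34*s + 2.93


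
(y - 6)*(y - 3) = y^2 - 9*y + 18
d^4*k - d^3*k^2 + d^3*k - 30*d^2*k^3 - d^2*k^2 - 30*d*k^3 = d*(d - 6*k)*(d + 5*k)*(d*k + k)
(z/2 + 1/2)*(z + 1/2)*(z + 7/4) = z^3/2 + 13*z^2/8 + 25*z/16 + 7/16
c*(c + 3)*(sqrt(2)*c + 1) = sqrt(2)*c^3 + c^2 + 3*sqrt(2)*c^2 + 3*c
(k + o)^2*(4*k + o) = 4*k^3 + 9*k^2*o + 6*k*o^2 + o^3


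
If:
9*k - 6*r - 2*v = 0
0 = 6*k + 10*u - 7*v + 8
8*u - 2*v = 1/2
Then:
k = 3*v/4 - 23/16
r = 19*v/24 - 69/32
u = v/4 + 1/16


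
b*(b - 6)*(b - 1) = b^3 - 7*b^2 + 6*b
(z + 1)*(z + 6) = z^2 + 7*z + 6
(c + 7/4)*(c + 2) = c^2 + 15*c/4 + 7/2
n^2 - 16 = (n - 4)*(n + 4)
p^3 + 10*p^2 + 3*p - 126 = (p - 3)*(p + 6)*(p + 7)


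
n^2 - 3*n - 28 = (n - 7)*(n + 4)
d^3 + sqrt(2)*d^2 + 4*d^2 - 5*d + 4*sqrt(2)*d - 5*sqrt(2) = (d - 1)*(d + 5)*(d + sqrt(2))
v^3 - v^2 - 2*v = v*(v - 2)*(v + 1)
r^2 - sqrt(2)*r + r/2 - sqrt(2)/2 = (r + 1/2)*(r - sqrt(2))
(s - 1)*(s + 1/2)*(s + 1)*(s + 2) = s^4 + 5*s^3/2 - 5*s/2 - 1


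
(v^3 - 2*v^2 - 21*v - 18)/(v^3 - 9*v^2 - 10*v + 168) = (v^2 + 4*v + 3)/(v^2 - 3*v - 28)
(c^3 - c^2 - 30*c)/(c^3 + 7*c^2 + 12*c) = (c^2 - c - 30)/(c^2 + 7*c + 12)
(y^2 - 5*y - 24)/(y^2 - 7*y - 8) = (y + 3)/(y + 1)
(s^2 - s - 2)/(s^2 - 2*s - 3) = (s - 2)/(s - 3)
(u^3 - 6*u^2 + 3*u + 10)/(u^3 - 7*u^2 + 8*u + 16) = (u^2 - 7*u + 10)/(u^2 - 8*u + 16)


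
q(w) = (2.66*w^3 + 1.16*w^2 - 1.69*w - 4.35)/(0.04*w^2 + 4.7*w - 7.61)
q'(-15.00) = -19.08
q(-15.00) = 125.82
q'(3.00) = 3.59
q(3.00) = 10.63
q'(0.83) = -0.35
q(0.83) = 0.93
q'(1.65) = -503.30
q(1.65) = 31.39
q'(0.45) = 0.55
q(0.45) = 0.84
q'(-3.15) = -2.54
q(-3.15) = 3.21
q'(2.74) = 2.96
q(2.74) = 9.78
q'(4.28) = 5.39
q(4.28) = 16.48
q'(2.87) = 3.30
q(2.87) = 10.19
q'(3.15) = 3.87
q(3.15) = 11.19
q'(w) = (-0.08*w - 4.7)*(2.66*w^3 + 1.16*w^2 - 1.69*w - 4.35)/(0.04*w^2 + 4.7*w - 7.61)^2 + (7.98*w^2 + 2.32*w - 1.69)/(0.04*w^2 + 4.7*w - 7.61) = (0.1064*w^4 + 25.004*w^3 - 55.2082*w^2 - 17.3072*w + 33.3059)/(0.0016*w^4 + 0.376*w^3 + 21.4812*w^2 - 71.534*w + 57.9121)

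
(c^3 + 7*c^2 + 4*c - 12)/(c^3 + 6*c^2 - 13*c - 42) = (c^2 + 5*c - 6)/(c^2 + 4*c - 21)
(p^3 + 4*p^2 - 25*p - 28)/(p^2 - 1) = (p^2 + 3*p - 28)/(p - 1)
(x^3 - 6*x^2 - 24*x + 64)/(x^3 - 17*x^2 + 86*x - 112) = (x + 4)/(x - 7)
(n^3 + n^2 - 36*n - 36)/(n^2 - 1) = (n^2 - 36)/(n - 1)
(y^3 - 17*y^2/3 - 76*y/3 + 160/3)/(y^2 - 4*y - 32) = y - 5/3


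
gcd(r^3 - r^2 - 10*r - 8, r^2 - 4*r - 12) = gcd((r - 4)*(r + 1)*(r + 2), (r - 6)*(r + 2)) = r + 2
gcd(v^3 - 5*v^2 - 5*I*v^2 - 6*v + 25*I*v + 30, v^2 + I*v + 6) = v - 2*I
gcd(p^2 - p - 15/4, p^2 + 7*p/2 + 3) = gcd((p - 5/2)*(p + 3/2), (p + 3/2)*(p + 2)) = p + 3/2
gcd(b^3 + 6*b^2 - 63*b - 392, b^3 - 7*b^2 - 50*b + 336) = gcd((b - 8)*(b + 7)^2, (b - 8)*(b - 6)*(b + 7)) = b^2 - b - 56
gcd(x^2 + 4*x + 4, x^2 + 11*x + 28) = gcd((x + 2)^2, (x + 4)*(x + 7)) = 1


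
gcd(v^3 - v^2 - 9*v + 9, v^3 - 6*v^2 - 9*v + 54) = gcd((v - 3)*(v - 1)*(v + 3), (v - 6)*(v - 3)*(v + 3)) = v^2 - 9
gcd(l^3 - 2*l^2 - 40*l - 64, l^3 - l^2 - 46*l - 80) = l^2 - 6*l - 16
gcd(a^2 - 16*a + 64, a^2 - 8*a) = a - 8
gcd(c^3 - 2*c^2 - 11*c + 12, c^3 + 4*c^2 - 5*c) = c - 1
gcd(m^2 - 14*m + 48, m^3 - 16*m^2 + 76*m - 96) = m^2 - 14*m + 48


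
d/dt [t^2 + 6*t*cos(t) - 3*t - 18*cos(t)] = -6*t*sin(t) + 2*t + 18*sin(t) + 6*cos(t) - 3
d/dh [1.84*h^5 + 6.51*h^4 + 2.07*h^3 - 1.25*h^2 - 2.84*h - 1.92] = 9.2*h^4 + 26.04*h^3 + 6.21*h^2 - 2.5*h - 2.84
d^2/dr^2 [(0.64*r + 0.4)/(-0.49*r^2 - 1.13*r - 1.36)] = (-(0.64*r + 0.4)*(0.98*r + 1.13)*(1.96*r + 2.26) + (1.8816*r + 1.8384)*(0.49*r^2 + 1.13*r + 1.36))/(0.49*r^2 + 1.13*r + 1.36)^3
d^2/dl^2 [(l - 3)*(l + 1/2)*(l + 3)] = 6*l + 1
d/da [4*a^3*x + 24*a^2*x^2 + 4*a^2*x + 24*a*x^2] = 4*x*(3*a^2 + 12*a*x + 2*a + 6*x)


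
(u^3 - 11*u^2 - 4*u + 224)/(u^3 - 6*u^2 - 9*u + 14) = (u^2 - 4*u - 32)/(u^2 + u - 2)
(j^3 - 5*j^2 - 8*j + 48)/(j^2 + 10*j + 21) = (j^2 - 8*j + 16)/(j + 7)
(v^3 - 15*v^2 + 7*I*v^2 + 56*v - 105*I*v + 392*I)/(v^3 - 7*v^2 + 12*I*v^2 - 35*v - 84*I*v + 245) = (v - 8)/(v + 5*I)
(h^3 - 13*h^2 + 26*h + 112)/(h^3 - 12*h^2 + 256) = (h^2 - 5*h - 14)/(h^2 - 4*h - 32)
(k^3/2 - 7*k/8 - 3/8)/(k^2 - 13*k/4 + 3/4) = (4*k^3 - 7*k - 3)/(2*(4*k^2 - 13*k + 3))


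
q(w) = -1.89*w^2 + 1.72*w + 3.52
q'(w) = 1.72 - 3.78*w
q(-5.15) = -55.47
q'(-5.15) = 21.19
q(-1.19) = -1.20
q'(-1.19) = 6.22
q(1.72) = 0.89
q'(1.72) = -4.78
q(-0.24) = 3.00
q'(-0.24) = 2.63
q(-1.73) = -5.11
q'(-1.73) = 8.26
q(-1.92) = -6.75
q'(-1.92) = 8.98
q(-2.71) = -15.02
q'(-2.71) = 11.96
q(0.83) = 3.65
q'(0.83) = -1.42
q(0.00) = 3.52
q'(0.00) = 1.72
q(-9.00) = -165.05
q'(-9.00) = 35.74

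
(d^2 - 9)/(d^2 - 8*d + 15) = (d + 3)/(d - 5)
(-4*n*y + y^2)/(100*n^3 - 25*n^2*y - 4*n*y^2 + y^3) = y/(-25*n^2 + y^2)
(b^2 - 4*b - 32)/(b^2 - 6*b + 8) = (b^2 - 4*b - 32)/(b^2 - 6*b + 8)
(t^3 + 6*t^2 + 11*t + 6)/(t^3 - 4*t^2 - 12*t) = (t^2 + 4*t + 3)/(t*(t - 6))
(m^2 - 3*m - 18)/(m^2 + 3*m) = (m - 6)/m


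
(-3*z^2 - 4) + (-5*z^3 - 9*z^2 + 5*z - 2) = -5*z^3 - 12*z^2 + 5*z - 6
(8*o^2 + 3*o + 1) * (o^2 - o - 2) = 8*o^4 - 5*o^3 - 18*o^2 - 7*o - 2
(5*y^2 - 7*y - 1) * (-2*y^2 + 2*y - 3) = -10*y^4 + 24*y^3 - 27*y^2 + 19*y + 3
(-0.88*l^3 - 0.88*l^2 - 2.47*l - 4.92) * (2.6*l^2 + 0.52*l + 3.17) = -2.288*l^5 - 2.7456*l^4 - 9.6692*l^3 - 16.866*l^2 - 10.3883*l - 15.5964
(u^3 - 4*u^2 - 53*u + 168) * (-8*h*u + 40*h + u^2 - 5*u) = -8*h*u^4 + 72*h*u^3 + 264*h*u^2 - 3464*h*u + 6720*h + u^5 - 9*u^4 - 33*u^3 + 433*u^2 - 840*u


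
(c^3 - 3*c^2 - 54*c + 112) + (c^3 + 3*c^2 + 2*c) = 2*c^3 - 52*c + 112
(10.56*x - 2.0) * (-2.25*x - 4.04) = -23.76*x^2 - 38.1624*x + 8.08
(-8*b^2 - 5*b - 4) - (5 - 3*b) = -8*b^2 - 2*b - 9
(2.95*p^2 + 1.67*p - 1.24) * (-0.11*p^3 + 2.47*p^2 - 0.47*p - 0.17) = -0.3245*p^5 + 7.1028*p^4 + 2.8748*p^3 - 4.3492*p^2 + 0.2989*p + 0.2108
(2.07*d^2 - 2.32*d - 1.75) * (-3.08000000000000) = -6.3756*d^2 + 7.1456*d + 5.39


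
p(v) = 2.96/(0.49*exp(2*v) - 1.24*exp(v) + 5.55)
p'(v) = 2.96*(-0.98*exp(2*v) + 1.24*exp(v))/(0.49*exp(2*v) - 1.24*exp(v) + 5.55)^2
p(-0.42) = 0.60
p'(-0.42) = 0.05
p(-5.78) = 0.53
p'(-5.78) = 0.00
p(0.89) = 0.54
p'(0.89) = -0.28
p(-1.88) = 0.55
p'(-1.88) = 0.02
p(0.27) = 0.62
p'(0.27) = -0.01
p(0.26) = 0.62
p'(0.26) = -0.01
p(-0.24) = 0.61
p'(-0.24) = 0.05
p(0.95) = 0.53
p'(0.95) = -0.31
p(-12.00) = 0.53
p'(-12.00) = 0.00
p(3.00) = 0.02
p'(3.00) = -0.03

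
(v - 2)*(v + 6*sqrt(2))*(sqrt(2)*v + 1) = sqrt(2)*v^3 - 2*sqrt(2)*v^2 + 13*v^2 - 26*v + 6*sqrt(2)*v - 12*sqrt(2)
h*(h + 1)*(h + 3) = h^3 + 4*h^2 + 3*h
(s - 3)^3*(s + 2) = s^4 - 7*s^3 + 9*s^2 + 27*s - 54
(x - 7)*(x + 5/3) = x^2 - 16*x/3 - 35/3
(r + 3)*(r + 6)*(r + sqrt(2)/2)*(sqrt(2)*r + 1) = sqrt(2)*r^4 + 2*r^3 + 9*sqrt(2)*r^3 + 18*r^2 + 37*sqrt(2)*r^2/2 + 9*sqrt(2)*r/2 + 36*r + 9*sqrt(2)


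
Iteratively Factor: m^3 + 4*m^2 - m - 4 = (m + 4)*(m^2 - 1) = (m + 1)*(m + 4)*(m - 1)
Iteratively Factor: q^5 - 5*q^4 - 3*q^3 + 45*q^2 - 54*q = (q)*(q^4 - 5*q^3 - 3*q^2 + 45*q - 54) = q*(q - 2)*(q^3 - 3*q^2 - 9*q + 27) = q*(q - 3)*(q - 2)*(q^2 - 9) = q*(q - 3)^2*(q - 2)*(q + 3)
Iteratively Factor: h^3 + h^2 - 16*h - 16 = (h + 1)*(h^2 - 16) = (h + 1)*(h + 4)*(h - 4)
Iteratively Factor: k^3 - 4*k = (k)*(k^2 - 4) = k*(k + 2)*(k - 2)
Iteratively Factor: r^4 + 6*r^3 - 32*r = (r + 4)*(r^3 + 2*r^2 - 8*r) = (r + 4)^2*(r^2 - 2*r) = (r - 2)*(r + 4)^2*(r)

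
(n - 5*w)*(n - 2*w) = n^2 - 7*n*w + 10*w^2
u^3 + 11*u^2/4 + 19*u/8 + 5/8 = (u + 1/2)*(u + 1)*(u + 5/4)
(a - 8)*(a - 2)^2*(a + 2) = a^4 - 10*a^3 + 12*a^2 + 40*a - 64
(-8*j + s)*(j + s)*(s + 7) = -8*j^2*s - 56*j^2 - 7*j*s^2 - 49*j*s + s^3 + 7*s^2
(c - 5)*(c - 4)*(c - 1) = c^3 - 10*c^2 + 29*c - 20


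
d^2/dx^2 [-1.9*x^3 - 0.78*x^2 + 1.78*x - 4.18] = -11.4*x - 1.56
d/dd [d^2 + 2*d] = 2*d + 2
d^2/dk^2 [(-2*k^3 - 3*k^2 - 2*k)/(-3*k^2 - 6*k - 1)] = 6*(10*k^3 + 3*k^2 - 4*k - 3)/(27*k^6 + 162*k^5 + 351*k^4 + 324*k^3 + 117*k^2 + 18*k + 1)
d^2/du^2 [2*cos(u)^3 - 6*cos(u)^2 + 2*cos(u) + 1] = -7*cos(u)/2 + 12*cos(2*u) - 9*cos(3*u)/2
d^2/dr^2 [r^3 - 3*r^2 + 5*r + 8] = 6*r - 6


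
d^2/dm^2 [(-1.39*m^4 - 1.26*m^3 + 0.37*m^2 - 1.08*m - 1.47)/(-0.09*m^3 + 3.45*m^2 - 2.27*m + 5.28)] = (-1.77635683940025e-15*m^7 + 33.2974620000001*m^6 - 62.843562*m^5 + 200.66604*m^4 - 289.77045*m^3 + 527.780664*m^2 + 27.838458*m - 33.146634)/(0.000729*m^9 - 0.083835*m^8 + 3.268836*m^7 - 45.420939*m^6 + 92.283948*m^5 - 248.340339*m^4 + 267.326171*m^3 - 370.163376*m^2 + 189.851904*m - 147.197952)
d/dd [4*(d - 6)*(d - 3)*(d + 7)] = 12*d^2 - 16*d - 180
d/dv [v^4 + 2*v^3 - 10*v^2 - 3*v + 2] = 4*v^3 + 6*v^2 - 20*v - 3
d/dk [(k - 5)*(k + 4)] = 2*k - 1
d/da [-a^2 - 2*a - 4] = -2*a - 2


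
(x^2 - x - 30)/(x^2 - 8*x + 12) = (x + 5)/(x - 2)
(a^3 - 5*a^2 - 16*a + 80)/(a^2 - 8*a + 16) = (a^2 - a - 20)/(a - 4)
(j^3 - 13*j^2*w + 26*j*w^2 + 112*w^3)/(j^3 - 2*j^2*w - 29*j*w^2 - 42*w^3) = (j - 8*w)/(j + 3*w)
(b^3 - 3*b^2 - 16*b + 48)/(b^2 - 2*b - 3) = (b^2 - 16)/(b + 1)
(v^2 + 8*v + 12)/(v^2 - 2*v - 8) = (v + 6)/(v - 4)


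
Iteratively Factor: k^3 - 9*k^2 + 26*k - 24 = (k - 4)*(k^2 - 5*k + 6) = (k - 4)*(k - 2)*(k - 3)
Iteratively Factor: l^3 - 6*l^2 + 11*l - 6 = (l - 1)*(l^2 - 5*l + 6) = (l - 3)*(l - 1)*(l - 2)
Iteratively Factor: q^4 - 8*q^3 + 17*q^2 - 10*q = (q)*(q^3 - 8*q^2 + 17*q - 10) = q*(q - 2)*(q^2 - 6*q + 5) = q*(q - 2)*(q - 1)*(q - 5)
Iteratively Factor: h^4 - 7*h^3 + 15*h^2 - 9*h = (h - 1)*(h^3 - 6*h^2 + 9*h) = (h - 3)*(h - 1)*(h^2 - 3*h) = (h - 3)^2*(h - 1)*(h)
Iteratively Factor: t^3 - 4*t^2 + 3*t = (t - 3)*(t^2 - t) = (t - 3)*(t - 1)*(t)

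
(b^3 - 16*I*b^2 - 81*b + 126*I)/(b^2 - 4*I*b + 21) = (b^2 - 9*I*b - 18)/(b + 3*I)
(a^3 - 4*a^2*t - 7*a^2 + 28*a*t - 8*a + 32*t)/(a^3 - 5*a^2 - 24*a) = (a^2 - 4*a*t + a - 4*t)/(a*(a + 3))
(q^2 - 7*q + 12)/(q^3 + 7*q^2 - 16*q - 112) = (q - 3)/(q^2 + 11*q + 28)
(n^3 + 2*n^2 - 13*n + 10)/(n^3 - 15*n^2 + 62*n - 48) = (n^2 + 3*n - 10)/(n^2 - 14*n + 48)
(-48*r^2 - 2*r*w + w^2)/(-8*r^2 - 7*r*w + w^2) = (6*r + w)/(r + w)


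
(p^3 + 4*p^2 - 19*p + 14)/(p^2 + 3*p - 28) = (p^2 - 3*p + 2)/(p - 4)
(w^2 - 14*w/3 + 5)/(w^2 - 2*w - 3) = (w - 5/3)/(w + 1)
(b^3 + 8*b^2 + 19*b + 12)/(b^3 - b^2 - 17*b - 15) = (b + 4)/(b - 5)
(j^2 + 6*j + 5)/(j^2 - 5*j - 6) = (j + 5)/(j - 6)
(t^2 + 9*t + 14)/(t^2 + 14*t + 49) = (t + 2)/(t + 7)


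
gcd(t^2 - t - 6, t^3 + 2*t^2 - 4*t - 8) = t + 2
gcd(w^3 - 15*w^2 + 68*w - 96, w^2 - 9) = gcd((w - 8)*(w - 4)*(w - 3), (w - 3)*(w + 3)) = w - 3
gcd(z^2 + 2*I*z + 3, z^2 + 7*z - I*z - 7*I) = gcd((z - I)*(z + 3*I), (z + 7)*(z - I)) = z - I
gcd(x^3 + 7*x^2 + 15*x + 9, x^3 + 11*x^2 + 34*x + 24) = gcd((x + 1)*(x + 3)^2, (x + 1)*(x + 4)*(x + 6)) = x + 1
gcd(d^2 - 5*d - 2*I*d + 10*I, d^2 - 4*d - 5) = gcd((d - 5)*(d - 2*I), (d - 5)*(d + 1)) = d - 5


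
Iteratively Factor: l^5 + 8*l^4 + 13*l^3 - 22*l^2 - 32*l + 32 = (l + 4)*(l^4 + 4*l^3 - 3*l^2 - 10*l + 8) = (l - 1)*(l + 4)*(l^3 + 5*l^2 + 2*l - 8) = (l - 1)*(l + 2)*(l + 4)*(l^2 + 3*l - 4) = (l - 1)^2*(l + 2)*(l + 4)*(l + 4)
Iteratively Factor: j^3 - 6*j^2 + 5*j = (j - 5)*(j^2 - j) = (j - 5)*(j - 1)*(j)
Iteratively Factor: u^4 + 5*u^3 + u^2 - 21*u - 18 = (u + 3)*(u^3 + 2*u^2 - 5*u - 6) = (u + 1)*(u + 3)*(u^2 + u - 6) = (u - 2)*(u + 1)*(u + 3)*(u + 3)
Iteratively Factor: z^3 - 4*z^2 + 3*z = (z - 1)*(z^2 - 3*z) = (z - 3)*(z - 1)*(z)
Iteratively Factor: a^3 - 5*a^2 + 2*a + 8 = (a + 1)*(a^2 - 6*a + 8) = (a - 2)*(a + 1)*(a - 4)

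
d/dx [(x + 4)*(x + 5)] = 2*x + 9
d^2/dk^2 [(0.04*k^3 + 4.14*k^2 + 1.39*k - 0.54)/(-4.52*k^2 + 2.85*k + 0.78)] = (-1.13686837721616e-13*k^4 - 164.39132*k^3 - 21.914928*k^2 - 71.2872*k + 13.722336)/(92.345408*k^6 - 174.67992*k^5 + 62.333964*k^4 + 37.138635*k^3 - 10.756746*k^2 - 5.20182*k - 0.474552)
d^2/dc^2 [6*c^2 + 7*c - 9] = 12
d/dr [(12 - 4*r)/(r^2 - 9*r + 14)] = 4*(r^2 - 6*r + 13)/(r^4 - 18*r^3 + 109*r^2 - 252*r + 196)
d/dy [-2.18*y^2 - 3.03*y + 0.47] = -4.36*y - 3.03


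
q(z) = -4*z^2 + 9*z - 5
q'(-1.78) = 23.24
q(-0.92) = -16.67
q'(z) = 9 - 8*z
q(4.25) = -39.00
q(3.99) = -32.77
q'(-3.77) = 39.16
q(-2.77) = -60.62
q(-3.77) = -95.78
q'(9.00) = -63.00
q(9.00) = -248.00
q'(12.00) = -87.00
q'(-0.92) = 16.36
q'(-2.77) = 31.16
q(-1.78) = -33.69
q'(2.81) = -13.48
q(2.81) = -11.29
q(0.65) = -0.84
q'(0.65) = 3.80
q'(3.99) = -22.92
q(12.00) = -473.00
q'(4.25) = -25.00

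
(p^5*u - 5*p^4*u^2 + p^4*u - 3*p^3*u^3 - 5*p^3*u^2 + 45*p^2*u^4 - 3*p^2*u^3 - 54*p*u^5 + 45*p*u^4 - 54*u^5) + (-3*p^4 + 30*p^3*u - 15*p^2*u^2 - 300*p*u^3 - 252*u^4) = p^5*u - 5*p^4*u^2 + p^4*u - 3*p^4 - 3*p^3*u^3 - 5*p^3*u^2 + 30*p^3*u + 45*p^2*u^4 - 3*p^2*u^3 - 15*p^2*u^2 - 54*p*u^5 + 45*p*u^4 - 300*p*u^3 - 54*u^5 - 252*u^4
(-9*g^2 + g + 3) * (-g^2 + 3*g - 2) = 9*g^4 - 28*g^3 + 18*g^2 + 7*g - 6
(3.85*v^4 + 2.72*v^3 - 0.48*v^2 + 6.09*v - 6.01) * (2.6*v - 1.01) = 10.01*v^5 + 3.1835*v^4 - 3.9952*v^3 + 16.3188*v^2 - 21.7769*v + 6.0701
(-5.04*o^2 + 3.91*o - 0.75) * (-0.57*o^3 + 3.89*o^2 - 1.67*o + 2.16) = 2.8728*o^5 - 21.8343*o^4 + 24.0542*o^3 - 20.3336*o^2 + 9.6981*o - 1.62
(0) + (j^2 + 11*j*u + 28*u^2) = j^2 + 11*j*u + 28*u^2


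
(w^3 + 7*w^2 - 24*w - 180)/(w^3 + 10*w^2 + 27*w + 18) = (w^2 + w - 30)/(w^2 + 4*w + 3)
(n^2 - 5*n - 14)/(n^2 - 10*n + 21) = (n + 2)/(n - 3)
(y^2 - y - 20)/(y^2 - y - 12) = (-y^2 + y + 20)/(-y^2 + y + 12)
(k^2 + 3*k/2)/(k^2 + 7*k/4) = 2*(2*k + 3)/(4*k + 7)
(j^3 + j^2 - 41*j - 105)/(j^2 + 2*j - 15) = (j^2 - 4*j - 21)/(j - 3)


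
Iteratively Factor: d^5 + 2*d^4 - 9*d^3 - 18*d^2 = (d - 3)*(d^4 + 5*d^3 + 6*d^2) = d*(d - 3)*(d^3 + 5*d^2 + 6*d) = d*(d - 3)*(d + 2)*(d^2 + 3*d) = d*(d - 3)*(d + 2)*(d + 3)*(d)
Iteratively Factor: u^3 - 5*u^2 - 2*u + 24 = (u + 2)*(u^2 - 7*u + 12) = (u - 4)*(u + 2)*(u - 3)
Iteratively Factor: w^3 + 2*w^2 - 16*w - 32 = (w + 2)*(w^2 - 16) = (w + 2)*(w + 4)*(w - 4)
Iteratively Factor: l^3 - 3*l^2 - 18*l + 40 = (l - 5)*(l^2 + 2*l - 8) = (l - 5)*(l - 2)*(l + 4)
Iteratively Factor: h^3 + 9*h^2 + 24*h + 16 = (h + 1)*(h^2 + 8*h + 16) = (h + 1)*(h + 4)*(h + 4)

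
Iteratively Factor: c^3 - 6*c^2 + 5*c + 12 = (c + 1)*(c^2 - 7*c + 12) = (c - 3)*(c + 1)*(c - 4)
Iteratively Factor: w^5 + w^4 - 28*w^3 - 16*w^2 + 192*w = (w - 4)*(w^4 + 5*w^3 - 8*w^2 - 48*w) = (w - 4)*(w + 4)*(w^3 + w^2 - 12*w) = (w - 4)*(w - 3)*(w + 4)*(w^2 + 4*w) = w*(w - 4)*(w - 3)*(w + 4)*(w + 4)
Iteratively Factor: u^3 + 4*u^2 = (u)*(u^2 + 4*u) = u*(u + 4)*(u)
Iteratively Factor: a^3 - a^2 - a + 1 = (a - 1)*(a^2 - 1) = (a - 1)^2*(a + 1)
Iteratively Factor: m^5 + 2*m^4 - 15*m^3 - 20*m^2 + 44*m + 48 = (m + 4)*(m^4 - 2*m^3 - 7*m^2 + 8*m + 12) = (m - 3)*(m + 4)*(m^3 + m^2 - 4*m - 4) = (m - 3)*(m + 2)*(m + 4)*(m^2 - m - 2) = (m - 3)*(m + 1)*(m + 2)*(m + 4)*(m - 2)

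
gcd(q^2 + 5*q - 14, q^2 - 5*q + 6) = q - 2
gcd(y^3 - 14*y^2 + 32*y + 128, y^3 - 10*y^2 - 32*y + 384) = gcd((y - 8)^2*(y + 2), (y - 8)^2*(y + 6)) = y^2 - 16*y + 64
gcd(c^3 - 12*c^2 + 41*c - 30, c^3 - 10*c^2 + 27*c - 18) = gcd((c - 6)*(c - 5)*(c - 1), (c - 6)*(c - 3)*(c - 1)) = c^2 - 7*c + 6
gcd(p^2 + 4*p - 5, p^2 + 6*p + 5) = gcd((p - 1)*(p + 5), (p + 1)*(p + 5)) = p + 5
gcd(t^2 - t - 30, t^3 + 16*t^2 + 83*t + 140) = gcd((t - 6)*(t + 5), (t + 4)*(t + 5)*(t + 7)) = t + 5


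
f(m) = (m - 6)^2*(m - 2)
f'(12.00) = 156.00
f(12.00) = 360.00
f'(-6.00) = 336.00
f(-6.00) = -1152.00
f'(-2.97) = 169.62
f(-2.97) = -399.89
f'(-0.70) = 81.07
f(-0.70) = -121.20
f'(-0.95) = 89.31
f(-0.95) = -142.49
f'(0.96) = 35.88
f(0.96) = -26.42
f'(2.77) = 5.46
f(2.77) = 8.03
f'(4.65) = -5.33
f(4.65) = 4.83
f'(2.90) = 4.03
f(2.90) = 8.65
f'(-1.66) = 114.75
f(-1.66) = -214.75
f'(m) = (m - 6)^2 + (m - 2)*(2*m - 12)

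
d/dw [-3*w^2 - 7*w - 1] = -6*w - 7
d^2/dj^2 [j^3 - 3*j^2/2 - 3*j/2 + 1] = 6*j - 3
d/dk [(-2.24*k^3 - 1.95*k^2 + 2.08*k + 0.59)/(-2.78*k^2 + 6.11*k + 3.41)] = (6.2272*k^4 - 27.3728*k^3 - 29.0473*k^2 - 10.0186*k + 3.4879)/(7.7284*k^4 - 33.9716*k^3 + 18.3725*k^2 + 41.6702*k + 11.6281)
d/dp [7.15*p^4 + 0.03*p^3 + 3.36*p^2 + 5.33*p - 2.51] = 28.6*p^3 + 0.09*p^2 + 6.72*p + 5.33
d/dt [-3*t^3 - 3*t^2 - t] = -9*t^2 - 6*t - 1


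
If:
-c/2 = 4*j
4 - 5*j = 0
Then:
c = -32/5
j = 4/5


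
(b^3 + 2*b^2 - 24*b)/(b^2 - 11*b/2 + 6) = 2*b*(b + 6)/(2*b - 3)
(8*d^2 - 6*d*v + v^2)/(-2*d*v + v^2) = (-4*d + v)/v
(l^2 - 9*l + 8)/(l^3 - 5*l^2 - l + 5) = (l - 8)/(l^2 - 4*l - 5)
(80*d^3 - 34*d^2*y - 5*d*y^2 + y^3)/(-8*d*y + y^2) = -10*d^2/y + 3*d + y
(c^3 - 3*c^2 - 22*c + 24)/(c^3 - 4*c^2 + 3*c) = (c^2 - 2*c - 24)/(c*(c - 3))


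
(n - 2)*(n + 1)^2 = n^3 - 3*n - 2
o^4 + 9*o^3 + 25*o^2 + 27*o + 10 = (o + 1)^2*(o + 2)*(o + 5)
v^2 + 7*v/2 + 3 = (v + 3/2)*(v + 2)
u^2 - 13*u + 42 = (u - 7)*(u - 6)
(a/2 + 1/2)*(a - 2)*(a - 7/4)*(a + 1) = a^4/2 - 7*a^3/8 - 3*a^2/2 + 13*a/8 + 7/4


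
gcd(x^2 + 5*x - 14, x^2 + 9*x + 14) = x + 7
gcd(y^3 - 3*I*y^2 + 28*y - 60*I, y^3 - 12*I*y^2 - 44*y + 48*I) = y^2 - 8*I*y - 12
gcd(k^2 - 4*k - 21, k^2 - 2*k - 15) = k + 3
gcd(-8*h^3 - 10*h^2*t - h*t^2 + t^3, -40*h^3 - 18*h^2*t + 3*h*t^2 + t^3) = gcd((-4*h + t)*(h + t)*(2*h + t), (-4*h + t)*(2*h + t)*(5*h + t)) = -8*h^2 - 2*h*t + t^2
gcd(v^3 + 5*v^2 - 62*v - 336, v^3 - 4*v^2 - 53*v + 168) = v^2 - v - 56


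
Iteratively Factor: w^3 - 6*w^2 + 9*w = (w)*(w^2 - 6*w + 9) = w*(w - 3)*(w - 3)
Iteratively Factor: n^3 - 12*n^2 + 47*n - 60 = (n - 5)*(n^2 - 7*n + 12) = (n - 5)*(n - 3)*(n - 4)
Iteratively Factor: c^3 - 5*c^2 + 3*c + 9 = (c - 3)*(c^2 - 2*c - 3) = (c - 3)^2*(c + 1)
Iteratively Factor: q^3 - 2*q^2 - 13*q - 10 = (q + 2)*(q^2 - 4*q - 5) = (q + 1)*(q + 2)*(q - 5)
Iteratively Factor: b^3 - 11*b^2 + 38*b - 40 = (b - 5)*(b^2 - 6*b + 8) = (b - 5)*(b - 2)*(b - 4)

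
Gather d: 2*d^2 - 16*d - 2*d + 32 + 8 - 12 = 2*d^2 - 18*d + 28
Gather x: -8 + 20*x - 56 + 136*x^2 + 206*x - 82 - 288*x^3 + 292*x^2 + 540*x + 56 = -288*x^3 + 428*x^2 + 766*x - 90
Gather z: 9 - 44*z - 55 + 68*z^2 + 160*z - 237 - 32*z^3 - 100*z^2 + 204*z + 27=-32*z^3 - 32*z^2 + 320*z - 256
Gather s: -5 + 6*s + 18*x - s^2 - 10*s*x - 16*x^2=-s^2 + s*(6 - 10*x) - 16*x^2 + 18*x - 5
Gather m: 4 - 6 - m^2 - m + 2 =-m^2 - m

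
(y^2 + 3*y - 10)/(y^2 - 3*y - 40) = (y - 2)/(y - 8)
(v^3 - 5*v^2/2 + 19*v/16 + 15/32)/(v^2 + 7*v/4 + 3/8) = (8*v^2 - 22*v + 15)/(4*(2*v + 3))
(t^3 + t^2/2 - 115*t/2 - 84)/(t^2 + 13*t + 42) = (t^2 - 13*t/2 - 12)/(t + 6)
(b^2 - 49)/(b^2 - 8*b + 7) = (b + 7)/(b - 1)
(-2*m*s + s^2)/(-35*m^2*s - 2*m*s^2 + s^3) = (2*m - s)/(35*m^2 + 2*m*s - s^2)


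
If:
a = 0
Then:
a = 0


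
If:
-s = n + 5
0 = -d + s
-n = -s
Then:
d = -5/2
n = -5/2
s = -5/2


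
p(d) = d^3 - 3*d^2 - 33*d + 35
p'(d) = 3*d^2 - 6*d - 33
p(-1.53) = 74.89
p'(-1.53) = -16.80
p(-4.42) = 35.90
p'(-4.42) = 52.13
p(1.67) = -23.82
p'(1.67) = -34.65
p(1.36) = -12.91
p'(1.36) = -35.61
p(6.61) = -25.40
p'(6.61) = 58.42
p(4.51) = -83.12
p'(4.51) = 0.96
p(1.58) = -20.68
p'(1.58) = -34.99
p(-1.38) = 72.20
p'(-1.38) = -19.01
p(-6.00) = -91.00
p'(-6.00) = 111.00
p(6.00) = -55.00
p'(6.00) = 39.00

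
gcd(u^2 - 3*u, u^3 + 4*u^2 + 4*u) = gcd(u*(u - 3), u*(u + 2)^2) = u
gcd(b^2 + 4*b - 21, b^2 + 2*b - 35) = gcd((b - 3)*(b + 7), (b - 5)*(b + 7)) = b + 7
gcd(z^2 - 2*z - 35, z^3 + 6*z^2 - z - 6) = 1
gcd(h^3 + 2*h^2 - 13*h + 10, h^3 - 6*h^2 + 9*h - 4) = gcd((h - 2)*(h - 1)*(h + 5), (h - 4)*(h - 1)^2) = h - 1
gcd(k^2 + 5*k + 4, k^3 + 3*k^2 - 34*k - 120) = k + 4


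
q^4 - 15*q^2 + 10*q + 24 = (q - 3)*(q - 2)*(q + 1)*(q + 4)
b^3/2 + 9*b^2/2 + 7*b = b*(b/2 + 1)*(b + 7)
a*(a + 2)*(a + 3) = a^3 + 5*a^2 + 6*a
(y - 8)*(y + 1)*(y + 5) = y^3 - 2*y^2 - 43*y - 40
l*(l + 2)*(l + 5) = l^3 + 7*l^2 + 10*l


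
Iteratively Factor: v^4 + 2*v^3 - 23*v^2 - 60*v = (v - 5)*(v^3 + 7*v^2 + 12*v) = (v - 5)*(v + 4)*(v^2 + 3*v) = v*(v - 5)*(v + 4)*(v + 3)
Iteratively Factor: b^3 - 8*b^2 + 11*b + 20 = (b + 1)*(b^2 - 9*b + 20) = (b - 4)*(b + 1)*(b - 5)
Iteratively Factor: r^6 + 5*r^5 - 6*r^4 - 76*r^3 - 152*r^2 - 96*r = (r + 3)*(r^5 + 2*r^4 - 12*r^3 - 40*r^2 - 32*r) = (r - 4)*(r + 3)*(r^4 + 6*r^3 + 12*r^2 + 8*r) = (r - 4)*(r + 2)*(r + 3)*(r^3 + 4*r^2 + 4*r) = (r - 4)*(r + 2)^2*(r + 3)*(r^2 + 2*r) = r*(r - 4)*(r + 2)^2*(r + 3)*(r + 2)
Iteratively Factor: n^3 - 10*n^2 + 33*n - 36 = (n - 4)*(n^2 - 6*n + 9) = (n - 4)*(n - 3)*(n - 3)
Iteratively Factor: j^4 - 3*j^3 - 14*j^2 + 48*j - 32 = (j - 1)*(j^3 - 2*j^2 - 16*j + 32) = (j - 4)*(j - 1)*(j^2 + 2*j - 8) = (j - 4)*(j - 1)*(j + 4)*(j - 2)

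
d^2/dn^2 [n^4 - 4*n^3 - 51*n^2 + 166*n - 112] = 12*n^2 - 24*n - 102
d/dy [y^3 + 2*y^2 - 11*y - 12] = 3*y^2 + 4*y - 11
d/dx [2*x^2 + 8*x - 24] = 4*x + 8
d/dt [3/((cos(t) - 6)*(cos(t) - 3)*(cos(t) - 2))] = 3*(-3*sin(t)^2 - 22*cos(t) + 39)*sin(t)/((cos(t) - 6)^2*(cos(t) - 3)^2*(cos(t) - 2)^2)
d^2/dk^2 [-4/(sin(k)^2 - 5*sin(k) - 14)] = 4*(4*sin(k)^4 - 15*sin(k)^3 + 75*sin(k)^2 - 40*sin(k) - 78)/((sin(k) - 7)^3*(sin(k) + 2)^3)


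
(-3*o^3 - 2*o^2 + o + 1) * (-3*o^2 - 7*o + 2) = 9*o^5 + 27*o^4 + 5*o^3 - 14*o^2 - 5*o + 2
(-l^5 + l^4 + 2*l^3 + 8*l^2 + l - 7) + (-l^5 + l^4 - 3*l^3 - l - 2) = -2*l^5 + 2*l^4 - l^3 + 8*l^2 - 9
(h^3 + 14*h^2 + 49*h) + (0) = h^3 + 14*h^2 + 49*h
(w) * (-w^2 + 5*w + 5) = -w^3 + 5*w^2 + 5*w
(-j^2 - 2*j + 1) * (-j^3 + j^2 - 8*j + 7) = j^5 + j^4 + 5*j^3 + 10*j^2 - 22*j + 7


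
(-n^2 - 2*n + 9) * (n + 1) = -n^3 - 3*n^2 + 7*n + 9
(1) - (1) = 0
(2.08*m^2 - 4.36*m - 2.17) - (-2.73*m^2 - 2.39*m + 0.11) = 4.81*m^2 - 1.97*m - 2.28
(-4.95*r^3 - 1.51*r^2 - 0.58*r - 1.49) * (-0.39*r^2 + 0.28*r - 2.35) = 1.9305*r^5 - 0.7971*r^4 + 11.4359*r^3 + 3.9672*r^2 + 0.9458*r + 3.5015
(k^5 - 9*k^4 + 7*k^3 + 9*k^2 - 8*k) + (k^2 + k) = k^5 - 9*k^4 + 7*k^3 + 10*k^2 - 7*k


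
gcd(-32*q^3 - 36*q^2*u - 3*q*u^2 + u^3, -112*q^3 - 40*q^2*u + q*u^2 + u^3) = 4*q + u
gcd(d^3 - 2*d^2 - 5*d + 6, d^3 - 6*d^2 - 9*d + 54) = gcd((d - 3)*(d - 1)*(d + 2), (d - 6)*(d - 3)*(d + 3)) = d - 3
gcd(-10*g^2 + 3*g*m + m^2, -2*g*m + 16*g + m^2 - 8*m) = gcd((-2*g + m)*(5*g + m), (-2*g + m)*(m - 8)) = 2*g - m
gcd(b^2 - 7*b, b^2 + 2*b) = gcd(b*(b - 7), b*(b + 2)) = b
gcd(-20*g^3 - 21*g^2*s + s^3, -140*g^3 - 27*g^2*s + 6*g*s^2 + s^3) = -20*g^2 - g*s + s^2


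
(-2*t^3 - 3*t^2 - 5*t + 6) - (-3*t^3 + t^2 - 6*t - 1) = t^3 - 4*t^2 + t + 7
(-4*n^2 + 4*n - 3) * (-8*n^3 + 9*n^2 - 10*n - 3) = 32*n^5 - 68*n^4 + 100*n^3 - 55*n^2 + 18*n + 9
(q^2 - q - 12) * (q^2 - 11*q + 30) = q^4 - 12*q^3 + 29*q^2 + 102*q - 360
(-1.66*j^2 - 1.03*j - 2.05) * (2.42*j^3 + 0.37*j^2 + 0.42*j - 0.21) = -4.0172*j^5 - 3.1068*j^4 - 6.0393*j^3 - 0.8425*j^2 - 0.6447*j + 0.4305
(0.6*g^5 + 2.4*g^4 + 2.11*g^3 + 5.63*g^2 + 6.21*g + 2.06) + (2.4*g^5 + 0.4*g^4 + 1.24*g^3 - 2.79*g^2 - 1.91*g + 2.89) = 3.0*g^5 + 2.8*g^4 + 3.35*g^3 + 2.84*g^2 + 4.3*g + 4.95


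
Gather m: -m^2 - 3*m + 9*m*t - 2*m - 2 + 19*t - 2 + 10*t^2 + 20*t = -m^2 + m*(9*t - 5) + 10*t^2 + 39*t - 4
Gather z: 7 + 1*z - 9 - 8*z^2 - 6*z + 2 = -8*z^2 - 5*z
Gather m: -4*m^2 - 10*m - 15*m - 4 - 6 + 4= -4*m^2 - 25*m - 6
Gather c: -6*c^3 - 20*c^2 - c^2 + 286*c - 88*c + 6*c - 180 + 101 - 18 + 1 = -6*c^3 - 21*c^2 + 204*c - 96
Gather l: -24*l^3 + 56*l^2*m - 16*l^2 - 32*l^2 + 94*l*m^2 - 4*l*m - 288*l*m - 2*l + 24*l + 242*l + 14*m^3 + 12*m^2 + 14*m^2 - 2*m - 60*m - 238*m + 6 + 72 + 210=-24*l^3 + l^2*(56*m - 48) + l*(94*m^2 - 292*m + 264) + 14*m^3 + 26*m^2 - 300*m + 288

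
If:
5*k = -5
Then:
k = -1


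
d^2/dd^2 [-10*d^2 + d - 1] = -20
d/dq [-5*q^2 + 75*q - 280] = 75 - 10*q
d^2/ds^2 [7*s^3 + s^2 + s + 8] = 42*s + 2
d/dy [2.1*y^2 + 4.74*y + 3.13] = 4.2*y + 4.74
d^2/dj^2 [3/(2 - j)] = -6/(j - 2)^3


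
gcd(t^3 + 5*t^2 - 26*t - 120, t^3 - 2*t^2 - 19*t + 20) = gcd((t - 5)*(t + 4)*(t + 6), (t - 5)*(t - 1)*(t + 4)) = t^2 - t - 20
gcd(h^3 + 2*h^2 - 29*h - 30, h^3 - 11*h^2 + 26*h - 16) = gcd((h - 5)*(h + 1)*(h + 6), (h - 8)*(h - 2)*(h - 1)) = 1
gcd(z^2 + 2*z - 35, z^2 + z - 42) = z + 7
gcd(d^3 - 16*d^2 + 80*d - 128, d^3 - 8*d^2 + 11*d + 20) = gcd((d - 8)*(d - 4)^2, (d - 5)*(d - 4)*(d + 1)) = d - 4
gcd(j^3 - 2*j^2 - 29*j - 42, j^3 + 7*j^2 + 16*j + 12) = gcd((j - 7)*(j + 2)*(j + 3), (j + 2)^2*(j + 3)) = j^2 + 5*j + 6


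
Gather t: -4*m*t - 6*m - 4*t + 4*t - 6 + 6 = -4*m*t - 6*m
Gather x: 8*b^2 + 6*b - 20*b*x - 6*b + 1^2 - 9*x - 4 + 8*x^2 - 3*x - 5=8*b^2 + 8*x^2 + x*(-20*b - 12) - 8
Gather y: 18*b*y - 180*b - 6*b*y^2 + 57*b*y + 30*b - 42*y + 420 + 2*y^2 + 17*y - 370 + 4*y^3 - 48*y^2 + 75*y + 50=-150*b + 4*y^3 + y^2*(-6*b - 46) + y*(75*b + 50) + 100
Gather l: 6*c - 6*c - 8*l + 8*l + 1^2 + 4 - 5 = 0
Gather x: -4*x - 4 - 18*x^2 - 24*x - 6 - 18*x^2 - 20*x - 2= -36*x^2 - 48*x - 12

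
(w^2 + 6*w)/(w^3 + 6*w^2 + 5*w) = (w + 6)/(w^2 + 6*w + 5)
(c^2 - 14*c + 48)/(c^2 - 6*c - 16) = (c - 6)/(c + 2)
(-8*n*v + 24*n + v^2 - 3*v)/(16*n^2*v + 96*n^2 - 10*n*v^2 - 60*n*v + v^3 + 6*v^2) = (v - 3)/(-2*n*v - 12*n + v^2 + 6*v)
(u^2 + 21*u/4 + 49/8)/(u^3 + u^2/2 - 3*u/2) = (8*u^2 + 42*u + 49)/(4*u*(2*u^2 + u - 3))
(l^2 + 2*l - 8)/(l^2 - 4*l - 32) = (l - 2)/(l - 8)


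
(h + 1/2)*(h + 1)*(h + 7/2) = h^3 + 5*h^2 + 23*h/4 + 7/4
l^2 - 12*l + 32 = (l - 8)*(l - 4)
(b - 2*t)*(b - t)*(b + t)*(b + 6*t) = b^4 + 4*b^3*t - 13*b^2*t^2 - 4*b*t^3 + 12*t^4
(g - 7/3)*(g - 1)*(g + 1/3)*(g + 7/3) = g^4 - 2*g^3/3 - 52*g^2/9 + 98*g/27 + 49/27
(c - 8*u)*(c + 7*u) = c^2 - c*u - 56*u^2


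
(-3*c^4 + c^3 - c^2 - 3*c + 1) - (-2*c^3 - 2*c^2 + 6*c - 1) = -3*c^4 + 3*c^3 + c^2 - 9*c + 2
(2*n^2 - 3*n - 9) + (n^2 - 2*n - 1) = 3*n^2 - 5*n - 10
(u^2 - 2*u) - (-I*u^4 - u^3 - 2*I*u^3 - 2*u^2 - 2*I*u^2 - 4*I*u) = I*u^4 + u^3 + 2*I*u^3 + 3*u^2 + 2*I*u^2 - 2*u + 4*I*u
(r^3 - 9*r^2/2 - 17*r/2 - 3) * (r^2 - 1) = r^5 - 9*r^4/2 - 19*r^3/2 + 3*r^2/2 + 17*r/2 + 3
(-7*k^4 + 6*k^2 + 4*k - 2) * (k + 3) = -7*k^5 - 21*k^4 + 6*k^3 + 22*k^2 + 10*k - 6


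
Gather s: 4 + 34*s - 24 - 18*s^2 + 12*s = -18*s^2 + 46*s - 20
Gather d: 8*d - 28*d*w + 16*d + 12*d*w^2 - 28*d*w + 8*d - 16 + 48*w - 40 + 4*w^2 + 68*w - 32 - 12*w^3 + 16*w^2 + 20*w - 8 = d*(12*w^2 - 56*w + 32) - 12*w^3 + 20*w^2 + 136*w - 96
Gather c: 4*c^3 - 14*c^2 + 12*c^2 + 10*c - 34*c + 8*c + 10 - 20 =4*c^3 - 2*c^2 - 16*c - 10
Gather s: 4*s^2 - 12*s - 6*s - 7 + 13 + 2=4*s^2 - 18*s + 8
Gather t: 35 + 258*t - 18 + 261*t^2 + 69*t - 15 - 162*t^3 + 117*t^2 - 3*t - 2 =-162*t^3 + 378*t^2 + 324*t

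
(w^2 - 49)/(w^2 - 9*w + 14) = (w + 7)/(w - 2)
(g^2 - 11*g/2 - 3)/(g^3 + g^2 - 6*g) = (g^2 - 11*g/2 - 3)/(g*(g^2 + g - 6))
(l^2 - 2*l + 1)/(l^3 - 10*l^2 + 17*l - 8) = 1/(l - 8)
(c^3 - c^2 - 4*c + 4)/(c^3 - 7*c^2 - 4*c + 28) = (c - 1)/(c - 7)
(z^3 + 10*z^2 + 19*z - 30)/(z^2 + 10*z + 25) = (z^2 + 5*z - 6)/(z + 5)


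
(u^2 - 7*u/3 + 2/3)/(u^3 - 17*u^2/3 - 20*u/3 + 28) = (3*u - 1)/(3*u^2 - 11*u - 42)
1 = 1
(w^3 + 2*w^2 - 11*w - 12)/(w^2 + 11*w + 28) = (w^2 - 2*w - 3)/(w + 7)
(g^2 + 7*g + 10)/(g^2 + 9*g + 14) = (g + 5)/(g + 7)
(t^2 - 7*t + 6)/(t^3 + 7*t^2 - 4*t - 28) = (t^2 - 7*t + 6)/(t^3 + 7*t^2 - 4*t - 28)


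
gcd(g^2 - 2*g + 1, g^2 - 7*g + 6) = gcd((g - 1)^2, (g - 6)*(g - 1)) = g - 1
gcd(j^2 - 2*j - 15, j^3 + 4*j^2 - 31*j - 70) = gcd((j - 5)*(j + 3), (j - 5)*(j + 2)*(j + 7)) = j - 5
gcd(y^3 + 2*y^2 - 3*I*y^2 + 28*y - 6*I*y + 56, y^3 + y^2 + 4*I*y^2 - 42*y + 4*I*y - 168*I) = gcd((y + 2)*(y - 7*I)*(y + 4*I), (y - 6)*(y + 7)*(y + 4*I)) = y + 4*I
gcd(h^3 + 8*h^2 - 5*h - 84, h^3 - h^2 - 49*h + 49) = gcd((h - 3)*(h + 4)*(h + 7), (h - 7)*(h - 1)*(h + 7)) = h + 7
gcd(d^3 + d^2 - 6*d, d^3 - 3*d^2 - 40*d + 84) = d - 2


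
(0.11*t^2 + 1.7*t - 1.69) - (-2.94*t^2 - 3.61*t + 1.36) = 3.05*t^2 + 5.31*t - 3.05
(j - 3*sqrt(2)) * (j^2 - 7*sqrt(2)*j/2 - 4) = j^3 - 13*sqrt(2)*j^2/2 + 17*j + 12*sqrt(2)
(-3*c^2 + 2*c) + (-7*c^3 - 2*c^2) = -7*c^3 - 5*c^2 + 2*c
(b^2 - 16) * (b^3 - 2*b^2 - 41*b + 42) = b^5 - 2*b^4 - 57*b^3 + 74*b^2 + 656*b - 672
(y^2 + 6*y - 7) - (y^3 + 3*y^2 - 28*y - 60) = -y^3 - 2*y^2 + 34*y + 53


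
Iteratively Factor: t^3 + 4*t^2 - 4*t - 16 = (t + 2)*(t^2 + 2*t - 8) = (t - 2)*(t + 2)*(t + 4)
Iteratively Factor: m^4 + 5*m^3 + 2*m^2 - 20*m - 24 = (m + 3)*(m^3 + 2*m^2 - 4*m - 8) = (m + 2)*(m + 3)*(m^2 - 4) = (m + 2)^2*(m + 3)*(m - 2)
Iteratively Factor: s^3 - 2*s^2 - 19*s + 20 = (s - 5)*(s^2 + 3*s - 4) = (s - 5)*(s + 4)*(s - 1)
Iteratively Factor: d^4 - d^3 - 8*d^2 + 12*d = (d - 2)*(d^3 + d^2 - 6*d) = (d - 2)*(d + 3)*(d^2 - 2*d) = (d - 2)^2*(d + 3)*(d)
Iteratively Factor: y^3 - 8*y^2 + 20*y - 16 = (y - 2)*(y^2 - 6*y + 8) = (y - 4)*(y - 2)*(y - 2)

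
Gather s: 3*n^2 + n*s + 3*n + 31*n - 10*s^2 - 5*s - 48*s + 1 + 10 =3*n^2 + 34*n - 10*s^2 + s*(n - 53) + 11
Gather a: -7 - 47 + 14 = -40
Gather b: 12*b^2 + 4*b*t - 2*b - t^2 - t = 12*b^2 + b*(4*t - 2) - t^2 - t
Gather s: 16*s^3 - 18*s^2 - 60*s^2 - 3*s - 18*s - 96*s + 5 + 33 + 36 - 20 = 16*s^3 - 78*s^2 - 117*s + 54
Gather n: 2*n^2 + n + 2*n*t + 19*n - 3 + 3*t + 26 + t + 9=2*n^2 + n*(2*t + 20) + 4*t + 32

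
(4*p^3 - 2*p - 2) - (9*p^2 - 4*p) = 4*p^3 - 9*p^2 + 2*p - 2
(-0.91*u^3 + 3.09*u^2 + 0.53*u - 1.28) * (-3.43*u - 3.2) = 3.1213*u^4 - 7.6867*u^3 - 11.7059*u^2 + 2.6944*u + 4.096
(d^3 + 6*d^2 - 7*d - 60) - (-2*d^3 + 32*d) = 3*d^3 + 6*d^2 - 39*d - 60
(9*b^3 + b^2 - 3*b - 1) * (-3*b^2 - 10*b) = -27*b^5 - 93*b^4 - b^3 + 33*b^2 + 10*b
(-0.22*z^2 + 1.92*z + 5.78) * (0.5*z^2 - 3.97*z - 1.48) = -0.11*z^4 + 1.8334*z^3 - 4.4068*z^2 - 25.7882*z - 8.5544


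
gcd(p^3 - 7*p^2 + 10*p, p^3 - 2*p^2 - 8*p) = p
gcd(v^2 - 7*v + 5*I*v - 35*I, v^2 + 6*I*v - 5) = v + 5*I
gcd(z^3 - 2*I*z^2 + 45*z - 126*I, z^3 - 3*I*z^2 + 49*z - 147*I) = z^2 + 4*I*z + 21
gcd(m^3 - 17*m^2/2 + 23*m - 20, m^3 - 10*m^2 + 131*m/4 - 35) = m^2 - 13*m/2 + 10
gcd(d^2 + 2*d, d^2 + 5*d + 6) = d + 2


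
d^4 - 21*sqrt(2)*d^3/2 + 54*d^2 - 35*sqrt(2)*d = d*(d - 7*sqrt(2))*(d - 5*sqrt(2)/2)*(d - sqrt(2))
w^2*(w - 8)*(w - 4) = w^4 - 12*w^3 + 32*w^2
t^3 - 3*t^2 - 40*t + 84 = (t - 7)*(t - 2)*(t + 6)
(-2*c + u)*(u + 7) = -2*c*u - 14*c + u^2 + 7*u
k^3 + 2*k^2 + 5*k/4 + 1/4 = (k + 1/2)^2*(k + 1)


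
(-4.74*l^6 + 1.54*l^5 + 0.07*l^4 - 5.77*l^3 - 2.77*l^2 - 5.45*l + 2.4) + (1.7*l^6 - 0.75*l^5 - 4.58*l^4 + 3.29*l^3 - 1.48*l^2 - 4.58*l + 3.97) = -3.04*l^6 + 0.79*l^5 - 4.51*l^4 - 2.48*l^3 - 4.25*l^2 - 10.03*l + 6.37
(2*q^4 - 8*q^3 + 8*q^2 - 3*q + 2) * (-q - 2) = -2*q^5 + 4*q^4 + 8*q^3 - 13*q^2 + 4*q - 4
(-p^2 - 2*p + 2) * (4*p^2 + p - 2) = -4*p^4 - 9*p^3 + 8*p^2 + 6*p - 4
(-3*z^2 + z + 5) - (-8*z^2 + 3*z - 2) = 5*z^2 - 2*z + 7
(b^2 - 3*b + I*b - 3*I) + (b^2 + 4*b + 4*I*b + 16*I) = 2*b^2 + b + 5*I*b + 13*I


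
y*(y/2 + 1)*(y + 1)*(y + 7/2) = y^4/2 + 13*y^3/4 + 25*y^2/4 + 7*y/2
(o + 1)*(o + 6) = o^2 + 7*o + 6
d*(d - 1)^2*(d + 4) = d^4 + 2*d^3 - 7*d^2 + 4*d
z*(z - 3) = z^2 - 3*z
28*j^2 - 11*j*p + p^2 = (-7*j + p)*(-4*j + p)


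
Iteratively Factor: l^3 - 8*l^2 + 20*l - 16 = (l - 2)*(l^2 - 6*l + 8) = (l - 4)*(l - 2)*(l - 2)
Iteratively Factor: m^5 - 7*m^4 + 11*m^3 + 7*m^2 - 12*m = (m - 3)*(m^4 - 4*m^3 - m^2 + 4*m) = m*(m - 3)*(m^3 - 4*m^2 - m + 4) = m*(m - 3)*(m - 1)*(m^2 - 3*m - 4) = m*(m - 3)*(m - 1)*(m + 1)*(m - 4)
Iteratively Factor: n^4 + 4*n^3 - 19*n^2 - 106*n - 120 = (n + 2)*(n^3 + 2*n^2 - 23*n - 60) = (n + 2)*(n + 3)*(n^2 - n - 20) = (n + 2)*(n + 3)*(n + 4)*(n - 5)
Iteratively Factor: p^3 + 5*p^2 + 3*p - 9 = (p + 3)*(p^2 + 2*p - 3) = (p + 3)^2*(p - 1)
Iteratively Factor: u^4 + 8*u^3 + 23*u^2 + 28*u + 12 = (u + 2)*(u^3 + 6*u^2 + 11*u + 6) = (u + 1)*(u + 2)*(u^2 + 5*u + 6) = (u + 1)*(u + 2)^2*(u + 3)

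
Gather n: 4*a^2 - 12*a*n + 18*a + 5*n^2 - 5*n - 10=4*a^2 + 18*a + 5*n^2 + n*(-12*a - 5) - 10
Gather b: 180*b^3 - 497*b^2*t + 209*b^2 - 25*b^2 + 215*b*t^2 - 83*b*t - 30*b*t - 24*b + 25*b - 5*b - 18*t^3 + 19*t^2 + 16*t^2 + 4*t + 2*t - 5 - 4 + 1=180*b^3 + b^2*(184 - 497*t) + b*(215*t^2 - 113*t - 4) - 18*t^3 + 35*t^2 + 6*t - 8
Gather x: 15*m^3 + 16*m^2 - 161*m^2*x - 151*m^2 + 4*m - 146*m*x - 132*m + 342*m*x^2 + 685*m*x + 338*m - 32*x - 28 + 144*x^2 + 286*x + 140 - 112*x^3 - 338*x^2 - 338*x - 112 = 15*m^3 - 135*m^2 + 210*m - 112*x^3 + x^2*(342*m - 194) + x*(-161*m^2 + 539*m - 84)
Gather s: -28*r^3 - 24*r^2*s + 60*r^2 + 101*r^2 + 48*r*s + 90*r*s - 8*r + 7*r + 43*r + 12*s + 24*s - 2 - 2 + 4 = -28*r^3 + 161*r^2 + 42*r + s*(-24*r^2 + 138*r + 36)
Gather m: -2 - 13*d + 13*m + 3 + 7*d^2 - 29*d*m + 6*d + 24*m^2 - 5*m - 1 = 7*d^2 - 7*d + 24*m^2 + m*(8 - 29*d)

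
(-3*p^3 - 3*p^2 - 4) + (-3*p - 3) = -3*p^3 - 3*p^2 - 3*p - 7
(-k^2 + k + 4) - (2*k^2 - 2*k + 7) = -3*k^2 + 3*k - 3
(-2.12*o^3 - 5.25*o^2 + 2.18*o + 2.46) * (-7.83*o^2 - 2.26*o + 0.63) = 16.5996*o^5 + 45.8987*o^4 - 6.54*o^3 - 27.4961*o^2 - 4.1862*o + 1.5498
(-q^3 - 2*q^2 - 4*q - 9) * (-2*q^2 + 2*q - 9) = 2*q^5 + 2*q^4 + 13*q^3 + 28*q^2 + 18*q + 81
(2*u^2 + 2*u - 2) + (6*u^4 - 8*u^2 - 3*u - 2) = 6*u^4 - 6*u^2 - u - 4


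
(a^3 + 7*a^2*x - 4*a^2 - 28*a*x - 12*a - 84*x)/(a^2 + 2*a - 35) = (a^3 + 7*a^2*x - 4*a^2 - 28*a*x - 12*a - 84*x)/(a^2 + 2*a - 35)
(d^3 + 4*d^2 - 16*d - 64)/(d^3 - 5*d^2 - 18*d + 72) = (d^2 - 16)/(d^2 - 9*d + 18)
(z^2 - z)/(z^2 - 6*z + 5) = z/(z - 5)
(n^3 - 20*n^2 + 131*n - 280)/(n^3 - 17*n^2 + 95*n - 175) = (n - 8)/(n - 5)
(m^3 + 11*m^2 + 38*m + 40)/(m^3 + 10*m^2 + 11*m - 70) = (m^2 + 6*m + 8)/(m^2 + 5*m - 14)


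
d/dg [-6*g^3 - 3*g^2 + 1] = 6*g*(-3*g - 1)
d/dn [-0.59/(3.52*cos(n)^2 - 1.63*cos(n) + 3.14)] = (0.9617 - 4.1536*cos(n))*sin(n)/(3.52*cos(n)^2 - 1.63*cos(n) + 3.14)^2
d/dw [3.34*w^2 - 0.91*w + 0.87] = 6.68*w - 0.91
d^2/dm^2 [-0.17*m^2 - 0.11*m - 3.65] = -0.340000000000000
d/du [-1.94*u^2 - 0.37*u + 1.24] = -3.88*u - 0.37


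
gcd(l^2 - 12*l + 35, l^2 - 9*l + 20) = l - 5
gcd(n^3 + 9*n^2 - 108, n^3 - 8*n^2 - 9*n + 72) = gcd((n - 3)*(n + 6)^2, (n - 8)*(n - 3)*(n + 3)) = n - 3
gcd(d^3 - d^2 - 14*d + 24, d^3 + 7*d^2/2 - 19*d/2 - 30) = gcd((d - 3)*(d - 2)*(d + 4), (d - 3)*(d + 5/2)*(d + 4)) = d^2 + d - 12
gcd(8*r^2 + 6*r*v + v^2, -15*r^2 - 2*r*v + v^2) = 1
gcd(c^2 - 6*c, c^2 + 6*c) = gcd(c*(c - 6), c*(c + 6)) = c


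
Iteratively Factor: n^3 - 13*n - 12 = (n - 4)*(n^2 + 4*n + 3) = (n - 4)*(n + 3)*(n + 1)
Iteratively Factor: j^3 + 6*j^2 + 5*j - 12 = (j + 3)*(j^2 + 3*j - 4) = (j + 3)*(j + 4)*(j - 1)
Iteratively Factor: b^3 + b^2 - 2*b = (b - 1)*(b^2 + 2*b) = b*(b - 1)*(b + 2)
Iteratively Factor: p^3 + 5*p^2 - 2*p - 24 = (p + 3)*(p^2 + 2*p - 8) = (p - 2)*(p + 3)*(p + 4)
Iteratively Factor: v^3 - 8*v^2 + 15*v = (v - 3)*(v^2 - 5*v) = (v - 5)*(v - 3)*(v)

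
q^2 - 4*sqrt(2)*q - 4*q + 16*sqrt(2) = (q - 4)*(q - 4*sqrt(2))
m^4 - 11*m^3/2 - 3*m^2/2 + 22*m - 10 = (m - 5)*(m - 2)*(m - 1/2)*(m + 2)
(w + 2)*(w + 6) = w^2 + 8*w + 12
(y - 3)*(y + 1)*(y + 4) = y^3 + 2*y^2 - 11*y - 12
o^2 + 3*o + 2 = (o + 1)*(o + 2)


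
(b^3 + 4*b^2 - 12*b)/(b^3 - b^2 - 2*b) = (b + 6)/(b + 1)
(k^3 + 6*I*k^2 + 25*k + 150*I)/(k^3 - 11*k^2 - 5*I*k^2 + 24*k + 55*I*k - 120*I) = (k^2 + 11*I*k - 30)/(k^2 - 11*k + 24)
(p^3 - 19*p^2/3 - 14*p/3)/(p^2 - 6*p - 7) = p*(3*p + 2)/(3*(p + 1))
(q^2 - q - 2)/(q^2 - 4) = (q + 1)/(q + 2)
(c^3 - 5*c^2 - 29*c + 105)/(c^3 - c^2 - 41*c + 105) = (c^2 - 2*c - 35)/(c^2 + 2*c - 35)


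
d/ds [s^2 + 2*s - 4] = 2*s + 2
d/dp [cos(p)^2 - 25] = -sin(2*p)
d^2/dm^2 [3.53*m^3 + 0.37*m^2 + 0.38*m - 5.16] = 21.18*m + 0.74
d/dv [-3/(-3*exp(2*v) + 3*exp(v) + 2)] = (9 - 18*exp(v))*exp(v)/(-3*exp(2*v) + 3*exp(v) + 2)^2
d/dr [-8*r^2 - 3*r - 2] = -16*r - 3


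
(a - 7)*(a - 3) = a^2 - 10*a + 21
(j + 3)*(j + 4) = j^2 + 7*j + 12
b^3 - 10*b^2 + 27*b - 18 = (b - 6)*(b - 3)*(b - 1)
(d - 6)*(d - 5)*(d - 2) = d^3 - 13*d^2 + 52*d - 60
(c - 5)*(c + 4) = c^2 - c - 20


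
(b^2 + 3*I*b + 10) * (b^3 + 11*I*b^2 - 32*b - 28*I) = b^5 + 14*I*b^4 - 55*b^3 - 14*I*b^2 - 236*b - 280*I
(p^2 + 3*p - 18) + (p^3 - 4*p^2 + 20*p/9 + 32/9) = p^3 - 3*p^2 + 47*p/9 - 130/9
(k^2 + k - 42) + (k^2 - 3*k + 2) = 2*k^2 - 2*k - 40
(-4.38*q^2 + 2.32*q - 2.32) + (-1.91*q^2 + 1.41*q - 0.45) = -6.29*q^2 + 3.73*q - 2.77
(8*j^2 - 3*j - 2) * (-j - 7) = -8*j^3 - 53*j^2 + 23*j + 14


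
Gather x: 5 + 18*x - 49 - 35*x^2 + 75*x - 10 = -35*x^2 + 93*x - 54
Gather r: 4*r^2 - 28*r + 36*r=4*r^2 + 8*r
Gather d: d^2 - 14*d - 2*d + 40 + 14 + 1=d^2 - 16*d + 55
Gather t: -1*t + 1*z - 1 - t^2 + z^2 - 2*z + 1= -t^2 - t + z^2 - z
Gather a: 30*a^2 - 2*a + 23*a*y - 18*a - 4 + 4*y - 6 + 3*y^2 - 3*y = 30*a^2 + a*(23*y - 20) + 3*y^2 + y - 10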